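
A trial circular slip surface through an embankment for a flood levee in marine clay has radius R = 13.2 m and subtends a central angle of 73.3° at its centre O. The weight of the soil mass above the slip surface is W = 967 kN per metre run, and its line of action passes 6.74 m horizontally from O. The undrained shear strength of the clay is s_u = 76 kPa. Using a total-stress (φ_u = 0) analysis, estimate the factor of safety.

Taking moments about the centre O, the resisting moment is provided by the undrained shear strength acting along the arc:
Arc length L_a = R·θ = 13.2·(73.3°·π/180) = 13.2·1.2793 = 16.89 m
M_R = s_u·L_a·R = 76·16.89·13.2 = 16941.1 kN·m/m
M_D = W·d = 967·6.74 = 6517.6 kN·m/m
FS = M_R / M_D = 16941.1 / 6517.6 = 2.599

FS = 2.60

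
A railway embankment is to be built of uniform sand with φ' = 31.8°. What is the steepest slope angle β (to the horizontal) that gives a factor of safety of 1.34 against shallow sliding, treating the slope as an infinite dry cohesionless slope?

β = 24.8°

For an infinite dry cohesionless slope FS = tanφ'/tanβ, so tanβ = tanφ' / FS.
tanβ = tan31.8° / 1.34 = 0.6200 / 1.34 = 0.4627
β = arctan(0.4627) = 24.83°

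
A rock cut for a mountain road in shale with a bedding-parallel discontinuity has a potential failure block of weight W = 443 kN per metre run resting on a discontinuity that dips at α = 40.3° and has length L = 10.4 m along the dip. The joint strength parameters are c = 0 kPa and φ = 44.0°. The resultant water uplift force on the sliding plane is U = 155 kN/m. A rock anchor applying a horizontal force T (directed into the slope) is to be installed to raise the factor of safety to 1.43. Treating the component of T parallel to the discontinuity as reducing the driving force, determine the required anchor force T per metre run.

T = 136 kN/m

Resolving forces along and normal to the sliding plane, with the horizontal anchor force T adding T·sinα to the effective normal force and T·cosα acting up the plane against the driving force:
FS = [cL + (W cosα − U + T sinα) tanφ] / [W sinα − T cosα]
Without the anchor: N' = 182.9 kN/m, driving T_d = 286.5 kN/m, resisting R = 0·10.4 + 182.9·tan44.0° = 176.6 kN/m, FS = 0.62.
Setting FS = 1.43 and solving for T:
1.43·(286.5 − T cos40.3°) = 176.6 + T sin40.3°·tan44.0°
T·(sin40.3°·tan44.0° + 1.43·cos40.3°) = 1.43·286.5 − 176.6
T·(0.6468·0.9657 + 1.43·0.7627) = 409.7 − 176.6 = 233.1
T·1.7152 = 233.1
T = 135.9 kN/m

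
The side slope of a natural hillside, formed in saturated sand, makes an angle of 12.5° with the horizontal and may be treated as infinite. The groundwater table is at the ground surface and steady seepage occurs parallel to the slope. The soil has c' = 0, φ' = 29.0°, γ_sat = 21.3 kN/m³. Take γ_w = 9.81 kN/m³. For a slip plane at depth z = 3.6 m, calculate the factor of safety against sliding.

FS = 1.35

With seepage parallel to the slope and the water table at the surface, the effective normal stress on the slip plane uses the buoyant unit weight γ' = γ_sat − γ_w while the driving shear stress uses γ_sat:
FS = [c' + γ' z cos²β tanφ'] / [γ_sat z sinβ cosβ]
(For c' = 0 this reduces to FS = (γ'/γ_sat)·tanφ'/tanβ.)
γ' = 21.3 − 9.81 = 11.49 kN/m³
Numerator = 0.0 + 11.49·3.6·cos²12.5°·tan29.0° = 0.0 + 11.49·3.6·0.9532·0.5543 = 21.854 kPa
Denominator = 21.3·3.6·sin12.5°·cos12.5° = 21.3·3.6·0.2164·0.9763 = 16.203 kPa
FS = 21.854 / 16.203 = 1.349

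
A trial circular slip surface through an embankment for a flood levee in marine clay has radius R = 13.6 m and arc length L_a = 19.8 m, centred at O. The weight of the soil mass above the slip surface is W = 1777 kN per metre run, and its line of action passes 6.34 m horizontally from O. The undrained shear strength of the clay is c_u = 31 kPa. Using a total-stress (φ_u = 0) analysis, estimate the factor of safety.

FS = 0.74

Taking moments about the centre O, the resisting moment is provided by the undrained shear strength acting along the arc:
M_R = c_u·L_a·R = 31·19.80·13.6 = 8347.7 kN·m/m
M_D = W·d = 1777·6.34 = 11266.2 kN·m/m
FS = M_R / M_D = 8347.7 / 11266.2 = 0.741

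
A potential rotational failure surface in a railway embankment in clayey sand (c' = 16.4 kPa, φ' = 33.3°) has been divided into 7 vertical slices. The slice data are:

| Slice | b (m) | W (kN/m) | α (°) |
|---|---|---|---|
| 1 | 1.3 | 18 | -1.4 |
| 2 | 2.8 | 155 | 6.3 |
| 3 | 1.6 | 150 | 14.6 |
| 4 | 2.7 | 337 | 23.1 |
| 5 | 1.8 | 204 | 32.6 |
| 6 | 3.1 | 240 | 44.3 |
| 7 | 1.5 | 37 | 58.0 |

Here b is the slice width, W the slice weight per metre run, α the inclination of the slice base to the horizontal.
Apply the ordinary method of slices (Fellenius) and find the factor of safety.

FS = 1.91

Ordinary method of slices: FS = Σ[c'·Δl_i + (W_i cosα_i)·tanφ'] / Σ W_i sinα_i, with Δl_i = b_i / cosα_i.
Slice 1: Δl = 1.3/cos(-1.4°) = 1.300 m; N'_1 = 18·cos(-1.4°) = 18.0; c'Δl = 21.33; W sinα = -0.4
Slice 2: Δl = 2.8/cos6.3° = 2.817 m; N'_2 = 155·cos6.3° = 154.1; c'Δl = 46.20; W sinα = 17.0
Slice 3: Δl = 1.6/cos14.6° = 1.653 m; N'_3 = 150·cos14.6° = 145.2; c'Δl = 27.12; W sinα = 37.8
Slice 4: Δl = 2.7/cos23.1° = 2.935 m; N'_4 = 337·cos23.1° = 310.0; c'Δl = 48.14; W sinα = 132.2
Slice 5: Δl = 1.8/cos32.6° = 2.137 m; N'_5 = 204·cos32.6° = 171.9; c'Δl = 35.04; W sinα = 109.9
Slice 6: Δl = 3.1/cos44.3° = 4.331 m; N'_6 = 240·cos44.3° = 171.8; c'Δl = 71.04; W sinα = 167.6
Slice 7: Δl = 1.5/cos58.0° = 2.831 m; N'_7 = 37·cos58.0° = 19.6; c'Δl = 46.42; W sinα = 31.4
Σc'Δl = 295.3 kN/m; ΣN' = 990.4 kN/m; ΣW sinα = 495.5 kN/m
Resisting = 295.3 + 990.4·tan33.3° = 295.3 + 650.6 = 945.9 kN/m
FS = 945.9 / 495.5 = 1.909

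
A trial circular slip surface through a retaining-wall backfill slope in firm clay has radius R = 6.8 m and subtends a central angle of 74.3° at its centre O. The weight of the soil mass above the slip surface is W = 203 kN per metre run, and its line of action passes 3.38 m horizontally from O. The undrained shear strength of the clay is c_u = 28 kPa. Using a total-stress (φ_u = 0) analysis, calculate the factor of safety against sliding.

Taking moments about the centre O, the resisting moment is provided by the undrained shear strength acting along the arc:
Arc length L_a = R·θ = 6.8·(74.3°·π/180) = 6.8·1.2968 = 8.82 m
M_R = c_u·L_a·R = 28·8.82·6.8 = 1679.0 kN·m/m
M_D = W·d = 203·3.38 = 686.1 kN·m/m
FS = M_R / M_D = 1679.0 / 686.1 = 2.447

FS = 2.45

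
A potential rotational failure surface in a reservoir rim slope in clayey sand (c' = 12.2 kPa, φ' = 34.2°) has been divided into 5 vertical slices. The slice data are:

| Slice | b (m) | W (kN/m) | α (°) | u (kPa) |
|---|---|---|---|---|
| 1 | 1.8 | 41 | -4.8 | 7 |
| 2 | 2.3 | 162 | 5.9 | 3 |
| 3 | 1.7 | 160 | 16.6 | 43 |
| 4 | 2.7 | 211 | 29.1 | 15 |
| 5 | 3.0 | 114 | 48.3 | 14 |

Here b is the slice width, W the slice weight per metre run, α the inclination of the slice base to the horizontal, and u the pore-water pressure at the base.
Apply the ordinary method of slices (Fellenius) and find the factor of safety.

Ordinary method of slices: FS = Σ[c'·Δl_i + (W_i cosα_i − u_i·Δl_i)·tanφ'] / Σ W_i sinα_i, with Δl_i = b_i / cosα_i.
Slice 1: Δl = 1.8/cos(-4.8°) = 1.806 m; N'_1 = 41·cos(-4.8°) − 7·1.806 = 28.2; c'Δl = 22.04; W sinα = -3.4
Slice 2: Δl = 2.3/cos5.9° = 2.312 m; N'_2 = 162·cos5.9° − 3·2.312 = 154.2; c'Δl = 28.21; W sinα = 16.7
Slice 3: Δl = 1.7/cos16.6° = 1.774 m; N'_3 = 160·cos16.6° − 43·1.774 = 77.1; c'Δl = 21.64; W sinα = 45.7
Slice 4: Δl = 2.7/cos29.1° = 3.090 m; N'_4 = 211·cos29.1° − 15·3.090 = 138.0; c'Δl = 37.70; W sinα = 102.6
Slice 5: Δl = 3.0/cos48.3° = 4.510 m; N'_5 = 114·cos48.3° − 14·4.510 = 12.7; c'Δl = 55.02; W sinα = 85.1
Σc'Δl = 164.6 kN/m; ΣN' = 410.2 kN/m; ΣW sinα = 246.7 kN/m
Resisting = 164.6 + 410.2·tan34.2° = 164.6 + 278.8 = 443.4 kN/m
FS = 443.4 / 246.7 = 1.797

FS = 1.80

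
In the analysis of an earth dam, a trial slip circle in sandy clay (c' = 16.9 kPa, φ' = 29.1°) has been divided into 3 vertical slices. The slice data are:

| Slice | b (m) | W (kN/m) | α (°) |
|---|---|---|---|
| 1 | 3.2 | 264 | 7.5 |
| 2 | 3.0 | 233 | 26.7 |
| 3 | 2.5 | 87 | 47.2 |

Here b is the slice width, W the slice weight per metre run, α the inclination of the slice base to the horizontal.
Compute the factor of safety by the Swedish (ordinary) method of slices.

FS = 2.31

Ordinary method of slices: FS = Σ[c'·Δl_i + (W_i cosα_i)·tanφ'] / Σ W_i sinα_i, with Δl_i = b_i / cosα_i.
Slice 1: Δl = 3.2/cos7.5° = 3.228 m; N'_1 = 264·cos7.5° = 261.7; c'Δl = 54.55; W sinα = 34.5
Slice 2: Δl = 3.0/cos26.7° = 3.358 m; N'_2 = 233·cos26.7° = 208.2; c'Δl = 56.75; W sinα = 104.7
Slice 3: Δl = 2.5/cos47.2° = 3.679 m; N'_3 = 87·cos47.2° = 59.1; c'Δl = 62.18; W sinα = 63.8
Σc'Δl = 173.5 kN/m; ΣN' = 529.0 kN/m; ΣW sinα = 203.0 kN/m
Resisting = 173.5 + 529.0·tan29.1° = 173.5 + 294.4 = 467.9 kN/m
FS = 467.9 / 203.0 = 2.305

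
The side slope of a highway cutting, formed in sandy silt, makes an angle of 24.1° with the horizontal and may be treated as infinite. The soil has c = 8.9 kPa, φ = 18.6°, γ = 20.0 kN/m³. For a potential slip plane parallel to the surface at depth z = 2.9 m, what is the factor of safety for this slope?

For an infinite slope with a slip plane parallel to the surface (no pore pressure): FS = [c + γz cos²β tanφ] / [γz sinβ cosβ].
γz = 20.0·2.9 = 58.00 kN/m²
Numerator = 8.9 + 58.00·cos²24.1°·tan18.6° = 8.9 + 58.00·0.8333·0.3365 = 25.165 kPa
Denominator = 58.00·sin24.1°·cos24.1° = 58.00·0.4083·0.9128 = 21.619 kPa
FS = 25.165 / 21.619 = 1.164

FS = 1.16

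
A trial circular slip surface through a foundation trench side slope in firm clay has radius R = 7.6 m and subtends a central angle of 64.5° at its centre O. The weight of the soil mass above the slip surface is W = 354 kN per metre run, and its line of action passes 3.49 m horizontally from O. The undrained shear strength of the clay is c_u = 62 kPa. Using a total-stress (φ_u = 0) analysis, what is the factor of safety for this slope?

FS = 3.26

Taking moments about the centre O, the resisting moment is provided by the undrained shear strength acting along the arc:
Arc length L_a = R·θ = 7.6·(64.5°·π/180) = 7.6·1.1257 = 8.56 m
M_R = c_u·L_a·R = 62·8.56·7.6 = 4031.4 kN·m/m
M_D = W·d = 354·3.49 = 1235.5 kN·m/m
FS = M_R / M_D = 4031.4 / 1235.5 = 3.263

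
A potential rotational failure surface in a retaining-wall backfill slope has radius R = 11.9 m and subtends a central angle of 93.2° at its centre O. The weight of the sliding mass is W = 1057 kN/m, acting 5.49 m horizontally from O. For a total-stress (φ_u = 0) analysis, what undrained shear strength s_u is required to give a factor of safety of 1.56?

s_u = 39.3 kPa

FS = s_u·L_a·R / (W·d), so s_u = FS·W·d / (L_a·R).
Arc length L_a = R·θ = 11.9·(93.2°·π/180) = 11.9·1.6266 = 19.36 m
s_u = 1.56·1057·5.49 / (19.36·11.9) = 9052.6 / 230.35 = 39.30 kPa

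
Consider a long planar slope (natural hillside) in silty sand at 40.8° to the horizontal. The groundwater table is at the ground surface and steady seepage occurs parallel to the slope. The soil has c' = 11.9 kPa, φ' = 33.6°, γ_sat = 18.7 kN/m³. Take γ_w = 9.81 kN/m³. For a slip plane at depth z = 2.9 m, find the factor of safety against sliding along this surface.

FS = 0.81

With seepage parallel to the slope and the water table at the surface, the effective normal stress on the slip plane uses the buoyant unit weight γ' = γ_sat − γ_w while the driving shear stress uses γ_sat:
FS = [c' + γ' z cos²β tanφ'] / [γ_sat z sinβ cosβ]
γ' = 18.7 − 9.81 = 8.89 kN/m³
Numerator = 11.9 + 8.89·2.9·cos²40.8°·tan33.6° = 11.9 + 8.89·2.9·0.5730·0.6644 = 21.716 kPa
Denominator = 18.7·2.9·sin40.8°·cos40.8° = 18.7·2.9·0.6534·0.7570 = 26.824 kPa
FS = 21.716 / 26.824 = 0.810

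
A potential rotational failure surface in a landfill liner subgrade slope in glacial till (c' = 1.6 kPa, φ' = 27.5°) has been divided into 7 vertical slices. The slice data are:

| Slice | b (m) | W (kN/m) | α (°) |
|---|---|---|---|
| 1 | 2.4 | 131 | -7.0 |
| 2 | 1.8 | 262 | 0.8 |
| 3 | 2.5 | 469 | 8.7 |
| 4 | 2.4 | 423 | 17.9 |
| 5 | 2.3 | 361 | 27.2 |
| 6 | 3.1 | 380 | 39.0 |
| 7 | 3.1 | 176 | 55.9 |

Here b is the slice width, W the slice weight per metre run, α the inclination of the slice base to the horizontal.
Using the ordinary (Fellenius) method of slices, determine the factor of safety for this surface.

FS = 1.44

Ordinary method of slices: FS = Σ[c'·Δl_i + (W_i cosα_i)·tanφ'] / Σ W_i sinα_i, with Δl_i = b_i / cosα_i.
Slice 1: Δl = 2.4/cos(-7.0°) = 2.418 m; N'_1 = 131·cos(-7.0°) = 130.0; c'Δl = 3.87; W sinα = -16.0
Slice 2: Δl = 1.8/cos0.8° = 1.800 m; N'_2 = 262·cos0.8° = 262.0; c'Δl = 2.88; W sinα = 3.7
Slice 3: Δl = 2.5/cos8.7° = 2.529 m; N'_3 = 469·cos8.7° = 463.6; c'Δl = 4.05; W sinα = 70.9
Slice 4: Δl = 2.4/cos17.9° = 2.522 m; N'_4 = 423·cos17.9° = 402.5; c'Δl = 4.04; W sinα = 130.0
Slice 5: Δl = 2.3/cos27.2° = 2.586 m; N'_5 = 361·cos27.2° = 321.1; c'Δl = 4.14; W sinα = 165.0
Slice 6: Δl = 3.1/cos39.0° = 3.989 m; N'_6 = 380·cos39.0° = 295.3; c'Δl = 6.38; W sinα = 239.1
Slice 7: Δl = 3.1/cos55.9° = 5.529 m; N'_7 = 176·cos55.9° = 98.7; c'Δl = 8.85; W sinα = 145.7
Σc'Δl = 34.2 kN/m; ΣN' = 1973.2 kN/m; ΣW sinα = 738.5 kN/m
Resisting = 34.2 + 1973.2·tan27.5° = 34.2 + 1027.2 = 1061.4 kN/m
FS = 1061.4 / 738.5 = 1.437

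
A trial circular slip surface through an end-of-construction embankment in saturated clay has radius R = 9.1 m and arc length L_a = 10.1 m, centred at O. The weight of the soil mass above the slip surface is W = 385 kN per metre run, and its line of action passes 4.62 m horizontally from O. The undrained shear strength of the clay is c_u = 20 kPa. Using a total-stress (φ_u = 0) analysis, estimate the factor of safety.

Taking moments about the centre O, the resisting moment is provided by the undrained shear strength acting along the arc:
M_R = c_u·L_a·R = 20·10.10·9.1 = 1838.2 kN·m/m
M_D = W·d = 385·4.62 = 1778.7 kN·m/m
FS = M_R / M_D = 1838.2 / 1778.7 = 1.033

FS = 1.03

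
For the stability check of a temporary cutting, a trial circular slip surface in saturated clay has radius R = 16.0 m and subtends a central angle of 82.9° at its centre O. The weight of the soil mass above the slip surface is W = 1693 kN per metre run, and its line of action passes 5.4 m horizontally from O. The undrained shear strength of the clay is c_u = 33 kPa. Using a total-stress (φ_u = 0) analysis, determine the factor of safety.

Taking moments about the centre O, the resisting moment is provided by the undrained shear strength acting along the arc:
Arc length L_a = R·θ = 16.0·(82.9°·π/180) = 16.0·1.4469 = 23.15 m
M_R = c_u·L_a·R = 33·23.15·16.0 = 12223.2 kN·m/m
M_D = W·d = 1693·5.4 = 9142.2 kN·m/m
FS = M_R / M_D = 12223.2 / 9142.2 = 1.337

FS = 1.34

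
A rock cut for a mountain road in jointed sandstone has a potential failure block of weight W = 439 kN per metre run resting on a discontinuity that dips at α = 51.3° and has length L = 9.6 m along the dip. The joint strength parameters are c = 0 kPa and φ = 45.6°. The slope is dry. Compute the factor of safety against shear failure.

Resolving the block weight along and normal to the plane and applying the Mohr–Coulomb strength on the joint:
N' = W cosα = 439·cos51.3° = 274.5 kN/m
Driving force T = W sinα = 439·sin51.3° = 342.6 kN/m
Resisting force R = c·L + N'·tanφ = 0·9.6 + 274.5·tan45.6° = 0.0 + 280.3 = 280.3 kN/m
FS = R / T = 280.3 / 342.6 = 0.818

FS = 0.82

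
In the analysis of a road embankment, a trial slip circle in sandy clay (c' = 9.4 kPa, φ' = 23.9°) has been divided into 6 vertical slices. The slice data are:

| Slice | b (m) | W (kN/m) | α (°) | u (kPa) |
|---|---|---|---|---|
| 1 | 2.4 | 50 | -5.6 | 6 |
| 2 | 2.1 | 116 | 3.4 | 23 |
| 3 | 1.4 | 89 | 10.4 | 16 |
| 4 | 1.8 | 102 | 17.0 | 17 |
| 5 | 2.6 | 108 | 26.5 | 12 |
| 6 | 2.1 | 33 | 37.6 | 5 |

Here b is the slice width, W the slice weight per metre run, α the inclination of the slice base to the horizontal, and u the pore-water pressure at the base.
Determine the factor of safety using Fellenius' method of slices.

FS = 2.26

Ordinary method of slices: FS = Σ[c'·Δl_i + (W_i cosα_i − u_i·Δl_i)·tanφ'] / Σ W_i sinα_i, with Δl_i = b_i / cosα_i.
Slice 1: Δl = 2.4/cos(-5.6°) = 2.412 m; N'_1 = 50·cos(-5.6°) − 6·2.412 = 35.3; c'Δl = 22.67; W sinα = -4.9
Slice 2: Δl = 2.1/cos3.4° = 2.104 m; N'_2 = 116·cos3.4° − 23·2.104 = 67.4; c'Δl = 19.77; W sinα = 6.9
Slice 3: Δl = 1.4/cos10.4° = 1.423 m; N'_3 = 89·cos10.4° − 16·1.423 = 64.8; c'Δl = 13.38; W sinα = 16.1
Slice 4: Δl = 1.8/cos17.0° = 1.882 m; N'_4 = 102·cos17.0° − 17·1.882 = 65.5; c'Δl = 17.69; W sinα = 29.8
Slice 5: Δl = 2.6/cos26.5° = 2.905 m; N'_5 = 108·cos26.5° − 12·2.905 = 61.8; c'Δl = 27.31; W sinα = 48.2
Slice 6: Δl = 2.1/cos37.6° = 2.651 m; N'_6 = 33·cos37.6° − 5·2.651 = 12.9; c'Δl = 24.92; W sinα = 20.1
Σc'Δl = 125.7 kN/m; ΣN' = 307.7 kN/m; ΣW sinα = 116.2 kN/m
Resisting = 125.7 + 307.7·tan23.9° = 125.7 + 136.4 = 262.1 kN/m
FS = 262.1 / 116.2 = 2.255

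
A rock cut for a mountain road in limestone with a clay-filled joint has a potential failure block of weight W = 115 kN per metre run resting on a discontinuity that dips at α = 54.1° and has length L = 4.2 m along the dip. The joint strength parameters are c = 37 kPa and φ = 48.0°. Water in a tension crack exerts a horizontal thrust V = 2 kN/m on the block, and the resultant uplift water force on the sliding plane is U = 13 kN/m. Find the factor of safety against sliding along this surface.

FS = 2.27

Resolving the block weight along and normal to the plane and applying the Mohr–Coulomb strength on the joint:
N' = W cosα − U − V sinα = 115·cos54.1° − 13 − 2·sin54.1° = 52.8 kN/m
Driving force T = W sinα + V cosα = 115·sin54.1° + 2·cos54.1° = 94.3 kN/m
Resisting force R = c·L + N'·tanφ = 37·4.2 + 52.8·tan48.0° = 155.4 + 58.7 = 214.1 kN/m
FS = R / T = 214.1 / 94.3 = 2.269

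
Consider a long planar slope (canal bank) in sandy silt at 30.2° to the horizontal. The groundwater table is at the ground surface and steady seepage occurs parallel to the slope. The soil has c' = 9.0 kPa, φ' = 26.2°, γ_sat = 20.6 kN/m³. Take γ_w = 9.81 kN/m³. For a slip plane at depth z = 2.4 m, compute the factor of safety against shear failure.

With seepage parallel to the slope and the water table at the surface, the effective normal stress on the slip plane uses the buoyant unit weight γ' = γ_sat − γ_w while the driving shear stress uses γ_sat:
FS = [c' + γ' z cos²β tanφ'] / [γ_sat z sinβ cosβ]
γ' = 20.6 − 9.81 = 10.79 kN/m³
Numerator = 9.0 + 10.79·2.4·cos²30.2°·tan26.2° = 9.0 + 10.79·2.4·0.7470·0.4921 = 18.518 kPa
Denominator = 20.6·2.4·sin30.2°·cos30.2° = 20.6·2.4·0.5030·0.8643 = 21.494 kPa
FS = 18.518 / 21.494 = 0.862

FS = 0.86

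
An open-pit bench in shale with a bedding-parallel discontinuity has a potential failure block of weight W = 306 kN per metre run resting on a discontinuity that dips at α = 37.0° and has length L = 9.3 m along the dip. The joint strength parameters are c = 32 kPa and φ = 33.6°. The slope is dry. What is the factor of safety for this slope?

Resolving the block weight along and normal to the plane and applying the Mohr–Coulomb strength on the joint:
N' = W cosα = 306·cos37.0° = 244.4 kN/m
Driving force T = W sinα = 306·sin37.0° = 184.2 kN/m
Resisting force R = c·L + N'·tanφ = 32·9.3 + 244.4·tan33.6° = 297.6 + 162.4 = 460.0 kN/m
FS = R / T = 460.0 / 184.2 = 2.498

FS = 2.50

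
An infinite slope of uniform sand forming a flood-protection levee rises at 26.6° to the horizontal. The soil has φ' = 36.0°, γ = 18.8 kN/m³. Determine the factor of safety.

For a dry cohesionless infinite slope the factor of safety is FS = tanφ' / tanβ.
FS = tan36.0° / tan26.6° = 0.7265 / 0.5008 = 1.451

FS = 1.45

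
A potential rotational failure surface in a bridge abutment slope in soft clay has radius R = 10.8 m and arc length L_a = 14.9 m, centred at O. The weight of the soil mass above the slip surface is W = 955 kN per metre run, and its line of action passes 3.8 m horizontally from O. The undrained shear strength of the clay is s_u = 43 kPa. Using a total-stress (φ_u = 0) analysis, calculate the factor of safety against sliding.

FS = 1.91

Taking moments about the centre O, the resisting moment is provided by the undrained shear strength acting along the arc:
M_R = s_u·L_a·R = 43·14.90·10.8 = 6919.6 kN·m/m
M_D = W·d = 955·3.8 = 3629.0 kN·m/m
FS = M_R / M_D = 6919.6 / 3629.0 = 1.907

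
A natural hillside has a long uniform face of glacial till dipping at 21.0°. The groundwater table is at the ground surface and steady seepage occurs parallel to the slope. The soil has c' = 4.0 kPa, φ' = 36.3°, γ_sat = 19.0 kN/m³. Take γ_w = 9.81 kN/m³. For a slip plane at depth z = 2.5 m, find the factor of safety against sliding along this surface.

With seepage parallel to the slope and the water table at the surface, the effective normal stress on the slip plane uses the buoyant unit weight γ' = γ_sat − γ_w while the driving shear stress uses γ_sat:
FS = [c' + γ' z cos²β tanφ'] / [γ_sat z sinβ cosβ]
γ' = 19.0 − 9.81 = 9.19 kN/m³
Numerator = 4.0 + 9.19·2.5·cos²21.0°·tan36.3° = 4.0 + 9.19·2.5·0.8716·0.7346 = 18.709 kPa
Denominator = 19.0·2.5·sin21.0°·cos21.0° = 19.0·2.5·0.3584·0.9336 = 15.892 kPa
FS = 18.709 / 15.892 = 1.177

FS = 1.18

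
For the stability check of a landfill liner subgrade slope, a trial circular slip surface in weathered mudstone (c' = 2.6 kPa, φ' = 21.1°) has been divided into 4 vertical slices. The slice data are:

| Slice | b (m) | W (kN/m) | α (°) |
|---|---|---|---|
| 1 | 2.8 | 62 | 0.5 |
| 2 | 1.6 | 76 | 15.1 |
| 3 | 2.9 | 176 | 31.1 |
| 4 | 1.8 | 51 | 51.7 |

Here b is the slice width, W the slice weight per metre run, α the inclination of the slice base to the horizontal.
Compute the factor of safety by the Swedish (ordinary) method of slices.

FS = 1.00

Ordinary method of slices: FS = Σ[c'·Δl_i + (W_i cosα_i)·tanφ'] / Σ W_i sinα_i, with Δl_i = b_i / cosα_i.
Slice 1: Δl = 2.8/cos0.5° = 2.800 m; N'_1 = 62·cos0.5° = 62.0; c'Δl = 7.28; W sinα = 0.5
Slice 2: Δl = 1.6/cos15.1° = 1.657 m; N'_2 = 76·cos15.1° = 73.4; c'Δl = 4.31; W sinα = 19.8
Slice 3: Δl = 2.9/cos31.1° = 3.387 m; N'_3 = 176·cos31.1° = 150.7; c'Δl = 8.81; W sinα = 90.9
Slice 4: Δl = 1.8/cos51.7° = 2.904 m; N'_4 = 51·cos51.7° = 31.6; c'Δl = 7.55; W sinα = 40.0
Σc'Δl = 27.9 kN/m; ΣN' = 317.7 kN/m; ΣW sinα = 151.3 kN/m
Resisting = 27.9 + 317.7·tan21.1° = 27.9 + 122.6 = 150.5 kN/m
FS = 150.5 / 151.3 = 0.995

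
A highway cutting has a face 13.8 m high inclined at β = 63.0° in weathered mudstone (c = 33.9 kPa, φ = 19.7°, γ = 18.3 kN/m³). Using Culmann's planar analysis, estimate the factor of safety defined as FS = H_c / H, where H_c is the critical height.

H_c = (4c/γ) · sinβ cosφ / [1 − cos(β − φ)]
    = (4·33.9/18.3) · sin63.0°·cos19.7° / [1 − cos43.3°]
    = 7.410 · 0.8389 / 0.2722 = 22.83 m
FS = H_c / H = 22.83 / 13.8 = 1.655

FS = 1.65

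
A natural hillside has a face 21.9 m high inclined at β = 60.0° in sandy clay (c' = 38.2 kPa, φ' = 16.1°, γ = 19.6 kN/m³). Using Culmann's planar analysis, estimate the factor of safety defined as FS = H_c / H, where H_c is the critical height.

H_c = (4c'/γ) · sinβ cosφ' / [1 − cos(β − φ')]
    = (4·38.2/19.6) · sin60.0°·cos16.1° / [1 − cos43.9°]
    = 7.796 · 0.8321 / 0.2794 = 23.21 m
FS = H_c / H = 23.21 / 21.9 = 1.060

FS = 1.06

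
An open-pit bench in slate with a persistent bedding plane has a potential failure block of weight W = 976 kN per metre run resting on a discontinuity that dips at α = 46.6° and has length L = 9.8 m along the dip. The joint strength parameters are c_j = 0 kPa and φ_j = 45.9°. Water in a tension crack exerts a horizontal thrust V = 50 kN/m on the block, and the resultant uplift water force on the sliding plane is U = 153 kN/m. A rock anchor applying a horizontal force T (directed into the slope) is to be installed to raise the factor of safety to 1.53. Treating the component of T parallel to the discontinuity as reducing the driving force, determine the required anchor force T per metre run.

Resolving forces along and normal to the sliding plane, with the horizontal anchor force T adding T·sinα to the effective normal force and T·cosα acting up the plane against the driving force:
FS = [c_jL + (W cosα − U − V sinα + T sinα) tanφ_j] / [W sinα + V cosα − T cosα]
Without the anchor: N' = 481.3 kN/m, driving T_d = 743.5 kN/m, resisting R = 0·9.8 + 481.3·tan45.9° = 496.6 kN/m, FS = 0.67.
Setting FS = 1.53 and solving for T:
1.53·(743.5 − T cos46.6°) = 496.6 + T sin46.6°·tan45.9°
T·(sin46.6°·tan45.9° + 1.53·cos46.6°) = 1.53·743.5 − 496.6
T·(0.7266·1.0319 + 1.53·0.6871) = 1137.5 − 496.6 = 640.9
T·1.8010 = 640.9
T = 355.9 kN/m

T = 356 kN/m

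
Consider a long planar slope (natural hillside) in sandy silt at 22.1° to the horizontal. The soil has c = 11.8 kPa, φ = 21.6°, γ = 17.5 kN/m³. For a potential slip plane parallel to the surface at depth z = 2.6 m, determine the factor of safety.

FS = 1.72

For an infinite slope with a slip plane parallel to the surface (no pore pressure): FS = [c + γz cos²β tanφ] / [γz sinβ cosβ].
γz = 17.5·2.6 = 45.50 kN/m²
Numerator = 11.8 + 45.50·cos²22.1°·tan21.6° = 11.8 + 45.50·0.8585·0.3959 = 27.265 kPa
Denominator = 45.50·sin22.1°·cos22.1° = 45.50·0.3762·0.9265 = 15.861 kPa
FS = 27.265 / 15.861 = 1.719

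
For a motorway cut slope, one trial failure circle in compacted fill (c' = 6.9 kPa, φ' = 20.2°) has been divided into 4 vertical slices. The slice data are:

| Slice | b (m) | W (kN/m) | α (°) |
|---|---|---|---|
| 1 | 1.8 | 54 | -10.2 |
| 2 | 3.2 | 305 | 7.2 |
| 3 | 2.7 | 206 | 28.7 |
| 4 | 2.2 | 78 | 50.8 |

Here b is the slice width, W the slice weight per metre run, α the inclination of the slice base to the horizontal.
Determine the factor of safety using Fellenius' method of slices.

Ordinary method of slices: FS = Σ[c'·Δl_i + (W_i cosα_i)·tanφ'] / Σ W_i sinα_i, with Δl_i = b_i / cosα_i.
Slice 1: Δl = 1.8/cos(-10.2°) = 1.829 m; N'_1 = 54·cos(-10.2°) = 53.1; c'Δl = 12.62; W sinα = -9.6
Slice 2: Δl = 3.2/cos7.2° = 3.225 m; N'_2 = 305·cos7.2° = 302.6; c'Δl = 22.26; W sinα = 38.2
Slice 3: Δl = 2.7/cos28.7° = 3.078 m; N'_3 = 206·cos28.7° = 180.7; c'Δl = 21.24; W sinα = 98.9
Slice 4: Δl = 2.2/cos50.8° = 3.481 m; N'_4 = 78·cos50.8° = 49.3; c'Δl = 24.02; W sinα = 60.4
Σc'Δl = 80.1 kN/m; ΣN' = 585.7 kN/m; ΣW sinα = 188.0 kN/m
Resisting = 80.1 + 585.7·tan20.2° = 80.1 + 215.5 = 295.6 kN/m
FS = 295.6 / 188.0 = 1.572

FS = 1.57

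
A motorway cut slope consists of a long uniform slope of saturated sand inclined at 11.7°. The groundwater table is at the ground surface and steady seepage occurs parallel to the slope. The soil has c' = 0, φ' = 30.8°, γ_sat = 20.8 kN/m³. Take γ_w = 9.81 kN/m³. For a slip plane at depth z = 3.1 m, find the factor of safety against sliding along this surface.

FS = 1.52

With seepage parallel to the slope and the water table at the surface, the effective normal stress on the slip plane uses the buoyant unit weight γ' = γ_sat − γ_w while the driving shear stress uses γ_sat:
FS = [c' + γ' z cos²β tanφ'] / [γ_sat z sinβ cosβ]
(For c' = 0 this reduces to FS = (γ'/γ_sat)·tanφ'/tanβ.)
γ' = 20.8 − 9.81 = 10.99 kN/m³
Numerator = 0.0 + 10.99·3.1·cos²11.7°·tan30.8° = 0.0 + 10.99·3.1·0.9589·0.5961 = 19.474 kPa
Denominator = 20.8·3.1·sin11.7°·cos11.7° = 20.8·3.1·0.2028·0.9792 = 12.804 kPa
FS = 19.474 / 12.804 = 1.521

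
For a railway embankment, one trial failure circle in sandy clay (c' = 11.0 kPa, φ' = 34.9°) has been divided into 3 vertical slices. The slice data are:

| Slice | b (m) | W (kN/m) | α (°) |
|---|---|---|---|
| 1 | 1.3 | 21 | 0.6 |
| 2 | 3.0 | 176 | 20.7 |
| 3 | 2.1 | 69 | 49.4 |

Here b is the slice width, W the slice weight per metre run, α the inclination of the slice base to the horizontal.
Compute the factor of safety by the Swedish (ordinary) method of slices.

Ordinary method of slices: FS = Σ[c'·Δl_i + (W_i cosα_i)·tanφ'] / Σ W_i sinα_i, with Δl_i = b_i / cosα_i.
Slice 1: Δl = 1.3/cos0.6° = 1.300 m; N'_1 = 21·cos0.6° = 21.0; c'Δl = 14.30; W sinα = 0.2
Slice 2: Δl = 3.0/cos20.7° = 3.207 m; N'_2 = 176·cos20.7° = 164.6; c'Δl = 35.28; W sinα = 62.2
Slice 3: Δl = 2.1/cos49.4° = 3.227 m; N'_3 = 69·cos49.4° = 44.9; c'Δl = 35.50; W sinα = 52.4
Σc'Δl = 85.1 kN/m; ΣN' = 230.5 kN/m; ΣW sinα = 114.8 kN/m
Resisting = 85.1 + 230.5·tan34.9° = 85.1 + 160.8 = 245.9 kN/m
FS = 245.9 / 114.8 = 2.142

FS = 2.14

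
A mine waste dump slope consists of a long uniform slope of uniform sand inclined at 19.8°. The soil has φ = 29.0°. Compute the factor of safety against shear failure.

FS = 1.54

For a dry cohesionless infinite slope the factor of safety is FS = tanφ / tanβ.
FS = tan29.0° / tan19.8° = 0.5543 / 0.3600 = 1.540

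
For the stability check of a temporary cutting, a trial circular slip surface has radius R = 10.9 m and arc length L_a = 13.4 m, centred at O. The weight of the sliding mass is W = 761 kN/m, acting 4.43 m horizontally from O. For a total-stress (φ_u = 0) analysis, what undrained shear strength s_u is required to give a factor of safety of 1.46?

s_u = 33.7 kPa

FS = s_u·L_a·R / (W·d), so s_u = FS·W·d / (L_a·R).
s_u = 1.46·761·4.43 / (13.40·10.9) = 4922.0 / 146.06 = 33.70 kPa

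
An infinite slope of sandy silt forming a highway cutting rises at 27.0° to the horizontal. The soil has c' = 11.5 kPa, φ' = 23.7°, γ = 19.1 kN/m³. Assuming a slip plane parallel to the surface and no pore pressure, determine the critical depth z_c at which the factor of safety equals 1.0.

Setting FS = 1.00 in FS = [c' + γz cos²β tanφ'] / [γz sinβ cosβ] and solving for z:
z = c' / [γ cosβ (FS·sinβ − cosβ·tanφ')]
  = 11.5 / [19.1·cos27.0°·(1.00·sin27.0° − cos27.0°·tan23.7°)]
  = 11.5 / [19.1·0.8910·(1.00·0.4540 − 0.8910·0.4390)]
  = 11.5 / 1.0699 = 10.749 m

z_c = 10.75 m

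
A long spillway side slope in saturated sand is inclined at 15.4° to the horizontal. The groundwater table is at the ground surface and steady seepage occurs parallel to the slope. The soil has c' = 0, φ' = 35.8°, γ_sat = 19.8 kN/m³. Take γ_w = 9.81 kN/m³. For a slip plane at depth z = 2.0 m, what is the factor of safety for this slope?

With seepage parallel to the slope and the water table at the surface, the effective normal stress on the slip plane uses the buoyant unit weight γ' = γ_sat − γ_w while the driving shear stress uses γ_sat:
FS = [c' + γ' z cos²β tanφ'] / [γ_sat z sinβ cosβ]
(For c' = 0 this reduces to FS = (γ'/γ_sat)·tanφ'/tanβ.)
γ' = 19.8 − 9.81 = 9.99 kN/m³
Numerator = 0.0 + 9.99·2.0·cos²15.4°·tan35.8° = 0.0 + 9.99·2.0·0.9295·0.7212 = 13.394 kPa
Denominator = 19.8·2.0·sin15.4°·cos15.4° = 19.8·2.0·0.2656·0.9641 = 10.138 kPa
FS = 13.394 / 10.138 = 1.321

FS = 1.32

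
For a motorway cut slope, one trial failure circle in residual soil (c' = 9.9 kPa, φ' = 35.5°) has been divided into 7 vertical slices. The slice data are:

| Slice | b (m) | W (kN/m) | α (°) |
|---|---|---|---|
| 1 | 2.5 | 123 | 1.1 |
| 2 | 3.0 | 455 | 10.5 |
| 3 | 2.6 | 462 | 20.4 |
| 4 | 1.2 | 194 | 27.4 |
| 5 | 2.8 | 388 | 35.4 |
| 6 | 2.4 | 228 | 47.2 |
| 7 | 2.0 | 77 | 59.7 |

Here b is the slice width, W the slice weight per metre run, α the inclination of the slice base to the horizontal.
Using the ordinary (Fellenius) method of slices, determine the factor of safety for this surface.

FS = 1.77

Ordinary method of slices: FS = Σ[c'·Δl_i + (W_i cosα_i)·tanφ'] / Σ W_i sinα_i, with Δl_i = b_i / cosα_i.
Slice 1: Δl = 2.5/cos1.1° = 2.500 m; N'_1 = 123·cos1.1° = 123.0; c'Δl = 24.75; W sinα = 2.4
Slice 2: Δl = 3.0/cos10.5° = 3.051 m; N'_2 = 455·cos10.5° = 447.4; c'Δl = 30.21; W sinα = 82.9
Slice 3: Δl = 2.6/cos20.4° = 2.774 m; N'_3 = 462·cos20.4° = 433.0; c'Δl = 27.46; W sinα = 161.0
Slice 4: Δl = 1.2/cos27.4° = 1.352 m; N'_4 = 194·cos27.4° = 172.2; c'Δl = 13.38; W sinα = 89.3
Slice 5: Δl = 2.8/cos35.4° = 3.435 m; N'_5 = 388·cos35.4° = 316.3; c'Δl = 34.01; W sinα = 224.8
Slice 6: Δl = 2.4/cos47.2° = 3.532 m; N'_6 = 228·cos47.2° = 154.9; c'Δl = 34.97; W sinα = 167.3
Slice 7: Δl = 2.0/cos59.7° = 3.964 m; N'_7 = 77·cos59.7° = 38.8; c'Δl = 39.24; W sinα = 66.5
Σc'Δl = 204.0 kN/m; ΣN' = 1685.6 kN/m; ΣW sinα = 794.1 kN/m
Resisting = 204.0 + 1685.6·tan35.5° = 204.0 + 1202.4 = 1406.4 kN/m
FS = 1406.4 / 794.1 = 1.771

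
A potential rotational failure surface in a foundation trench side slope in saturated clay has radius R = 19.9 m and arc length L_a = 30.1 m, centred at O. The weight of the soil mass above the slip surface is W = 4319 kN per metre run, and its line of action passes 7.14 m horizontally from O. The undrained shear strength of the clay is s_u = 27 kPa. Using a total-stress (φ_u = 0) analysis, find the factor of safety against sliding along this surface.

FS = 0.52

Taking moments about the centre O, the resisting moment is provided by the undrained shear strength acting along the arc:
M_R = s_u·L_a·R = 27·30.10·19.9 = 16172.7 kN·m/m
M_D = W·d = 4319·7.14 = 30837.7 kN·m/m
FS = M_R / M_D = 16172.7 / 30837.7 = 0.524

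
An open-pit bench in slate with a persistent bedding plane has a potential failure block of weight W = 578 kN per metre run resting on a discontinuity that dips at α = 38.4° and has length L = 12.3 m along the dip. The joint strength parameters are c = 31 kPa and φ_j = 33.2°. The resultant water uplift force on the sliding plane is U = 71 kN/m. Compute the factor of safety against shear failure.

Resolving the block weight along and normal to the plane and applying the Mohr–Coulomb strength on the joint:
N' = W cosα − U = 578·cos38.4° − 71 = 382.0 kN/m
Driving force T = W sinα = 578·sin38.4° = 359.0 kN/m
Resisting force R = c·L + N'·tanφ_j = 31·12.3 + 382.0·tan33.2° = 381.3 + 250.0 = 631.3 kN/m
FS = R / T = 631.3 / 359.0 = 1.758

FS = 1.76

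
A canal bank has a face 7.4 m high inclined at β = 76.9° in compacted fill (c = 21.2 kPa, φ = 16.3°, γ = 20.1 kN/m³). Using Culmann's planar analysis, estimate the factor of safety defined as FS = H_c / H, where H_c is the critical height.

H_c = (4c/γ) · sinβ cosφ / [1 − cos(β − φ)]
    = (4·21.2/20.1) · sin76.9°·cos16.3° / [1 − cos60.6°]
    = 4.219 · 0.9348 / 0.5091 = 7.75 m
FS = H_c / H = 7.75 / 7.4 = 1.047

FS = 1.05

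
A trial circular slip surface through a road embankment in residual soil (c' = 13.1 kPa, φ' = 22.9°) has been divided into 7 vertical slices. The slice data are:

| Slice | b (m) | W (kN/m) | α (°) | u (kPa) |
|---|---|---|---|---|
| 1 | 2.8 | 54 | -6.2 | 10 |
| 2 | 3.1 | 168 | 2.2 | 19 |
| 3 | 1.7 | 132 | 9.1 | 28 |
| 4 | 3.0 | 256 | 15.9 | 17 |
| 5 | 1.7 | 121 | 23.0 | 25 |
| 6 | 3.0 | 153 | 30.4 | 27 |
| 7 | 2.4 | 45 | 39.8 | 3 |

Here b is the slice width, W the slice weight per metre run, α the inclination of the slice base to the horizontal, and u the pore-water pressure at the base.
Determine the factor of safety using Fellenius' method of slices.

FS = 1.95

Ordinary method of slices: FS = Σ[c'·Δl_i + (W_i cosα_i − u_i·Δl_i)·tanφ'] / Σ W_i sinα_i, with Δl_i = b_i / cosα_i.
Slice 1: Δl = 2.8/cos(-6.2°) = 2.816 m; N'_1 = 54·cos(-6.2°) − 10·2.816 = 25.5; c'Δl = 36.90; W sinα = -5.8
Slice 2: Δl = 3.1/cos2.2° = 3.102 m; N'_2 = 168·cos2.2° − 19·3.102 = 108.9; c'Δl = 40.64; W sinα = 6.4
Slice 3: Δl = 1.7/cos9.1° = 1.722 m; N'_3 = 132·cos9.1° − 28·1.722 = 82.1; c'Δl = 22.55; W sinα = 20.9
Slice 4: Δl = 3.0/cos15.9° = 3.119 m; N'_4 = 256·cos15.9° − 17·3.119 = 193.2; c'Δl = 40.86; W sinα = 70.1
Slice 5: Δl = 1.7/cos23.0° = 1.847 m; N'_5 = 121·cos23.0° − 25·1.847 = 65.2; c'Δl = 24.19; W sinα = 47.3
Slice 6: Δl = 3.0/cos30.4° = 3.478 m; N'_6 = 153·cos30.4° − 27·3.478 = 38.1; c'Δl = 45.56; W sinα = 77.4
Slice 7: Δl = 2.4/cos39.8° = 3.124 m; N'_7 = 45·cos39.8° − 3·3.124 = 25.2; c'Δl = 40.92; W sinα = 28.8
Σc'Δl = 251.6 kN/m; ΣN' = 538.2 kN/m; ΣW sinα = 245.1 kN/m
Resisting = 251.6 + 538.2·tan22.9° = 251.6 + 227.4 = 479.0 kN/m
FS = 479.0 / 245.1 = 1.954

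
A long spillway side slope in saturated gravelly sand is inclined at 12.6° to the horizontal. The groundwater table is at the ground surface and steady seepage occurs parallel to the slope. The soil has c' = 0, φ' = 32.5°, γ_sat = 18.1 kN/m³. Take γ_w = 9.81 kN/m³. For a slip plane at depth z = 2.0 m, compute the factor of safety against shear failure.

With seepage parallel to the slope and the water table at the surface, the effective normal stress on the slip plane uses the buoyant unit weight γ' = γ_sat − γ_w while the driving shear stress uses γ_sat:
FS = [c' + γ' z cos²β tanφ'] / [γ_sat z sinβ cosβ]
(For c' = 0 this reduces to FS = (γ'/γ_sat)·tanφ'/tanβ.)
γ' = 18.1 − 9.81 = 8.29 kN/m³
Numerator = 0.0 + 8.29·2.0·cos²12.6°·tan32.5° = 0.0 + 8.29·2.0·0.9524·0.6371 = 10.060 kPa
Denominator = 18.1·2.0·sin12.6°·cos12.6° = 18.1·2.0·0.2181·0.9759 = 7.707 kPa
FS = 10.060 / 7.707 = 1.305

FS = 1.31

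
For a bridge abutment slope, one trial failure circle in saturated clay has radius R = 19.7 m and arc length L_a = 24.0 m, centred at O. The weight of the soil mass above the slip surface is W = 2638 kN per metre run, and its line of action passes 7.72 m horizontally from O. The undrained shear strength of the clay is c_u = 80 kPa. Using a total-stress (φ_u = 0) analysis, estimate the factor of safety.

FS = 1.86

Taking moments about the centre O, the resisting moment is provided by the undrained shear strength acting along the arc:
M_R = c_u·L_a·R = 80·24.00·19.7 = 37824.0 kN·m/m
M_D = W·d = 2638·7.72 = 20365.4 kN·m/m
FS = M_R / M_D = 37824.0 / 20365.4 = 1.857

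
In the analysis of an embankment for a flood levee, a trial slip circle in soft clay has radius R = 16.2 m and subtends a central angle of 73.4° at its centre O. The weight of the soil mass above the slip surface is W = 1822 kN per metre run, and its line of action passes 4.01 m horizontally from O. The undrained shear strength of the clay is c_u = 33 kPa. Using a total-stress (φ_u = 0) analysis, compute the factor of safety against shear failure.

Taking moments about the centre O, the resisting moment is provided by the undrained shear strength acting along the arc:
Arc length L_a = R·θ = 16.2·(73.4°·π/180) = 16.2·1.2811 = 20.75 m
M_R = c_u·L_a·R = 33·20.75·16.2 = 11094.7 kN·m/m
M_D = W·d = 1822·4.01 = 7306.2 kN·m/m
FS = M_R / M_D = 11094.7 / 7306.2 = 1.519

FS = 1.52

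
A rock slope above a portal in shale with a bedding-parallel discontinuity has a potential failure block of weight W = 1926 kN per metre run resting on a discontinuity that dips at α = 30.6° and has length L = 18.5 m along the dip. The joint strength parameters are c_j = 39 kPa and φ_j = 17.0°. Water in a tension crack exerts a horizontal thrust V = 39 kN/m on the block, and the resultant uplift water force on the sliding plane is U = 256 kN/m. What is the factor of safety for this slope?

Resolving the block weight along and normal to the plane and applying the Mohr–Coulomb strength on the joint:
N' = W cosα − U − V sinα = 1926·cos30.6° − 256 − 39·sin30.6° = 1381.9 kN/m
Driving force T = W sinα + V cosα = 1926·sin30.6° + 39·cos30.6° = 1014.0 kN/m
Resisting force R = c_j·L + N'·tanφ_j = 39·18.5 + 1381.9·tan17.0° = 721.5 + 422.5 = 1144.0 kN/m
FS = R / T = 1144.0 / 1014.0 = 1.128

FS = 1.13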